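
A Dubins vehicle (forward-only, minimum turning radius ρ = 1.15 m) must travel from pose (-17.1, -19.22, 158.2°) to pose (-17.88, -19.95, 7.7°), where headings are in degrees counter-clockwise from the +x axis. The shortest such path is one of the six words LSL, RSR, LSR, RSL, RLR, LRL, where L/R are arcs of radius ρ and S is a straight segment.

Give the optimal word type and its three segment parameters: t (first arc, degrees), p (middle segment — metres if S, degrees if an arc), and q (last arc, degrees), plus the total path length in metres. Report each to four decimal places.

RLR: t = 45.2066°, p = 274.5699°, q = 19.8633°, L = 6.8170 m

Let ψ = atan2(Δy, Δx) = atan2(-0.73, -0.78) = -136.8965° be the start→goal bearing.
Normalize: d = |goal − start| / ρ = 1.068316/1.15 = 0.928971, α = (θ_start − ψ) mod 360° = 295.0965° = 5.150406 rad, β = (θ_goal − ψ) mod 360° = 144.5965° = 2.523685 rad.
Common terms: sin α = -0.905595, cos α = 0.424144, sin β = 0.579331, cos β = -0.815093, cos(α−β) = -0.870356, d² = 0.862987. Work in radians in the unit-radius frame; every candidate has L = ρ·(t + p + q).
LSL: p² = 2 + d² − 2cos(α−β) + 2d(sin α − sin β) = 1.844794; p = √p² = 1.358232; φ = atan2(cos β − cos α, d + sin α − sin β) = -1.992507 rad; t = (φ − α) mod 2π = 5.423457 rad, q = (β − φ) mod 2π = 4.516193 rad → L = 1.15·(5.423457 + 1.358232 + 4.516193) = 1.15·11.297882 = 12.992564 m
RSR: p² = 2 + d² − 2cos(α−β) + 2d(sin β − sin α) = 7.362603; p = √p² = 2.713412; φ = atan2(cos α − cos β, d − sin α + sin β) = 0.474291 rad; t = (α − φ) mod 2π = 4.676115 rad, q = (φ − β) mod 2π = 4.233791 rad → L = 1.15·(4.676115 + 2.713412 + 4.233791) = 1.15·11.623317 = 13.366815 m
LSR: p² = d² − 2 + 2cos(α−β) + 2d(sin α + sin β) = -3.483904 < 0 → infeasible
RSL: p² = d² − 2 + 2cos(α−β) − 2d(sin α + sin β) = -2.271545 < 0 → infeasible
RLR: c = (6 − d² + 2cos(α−β) + 2d(sin α − sin β))/8 = 0.079675; p = 2π − arccos c = 4.792148 rad; φ = atan2(cos α − cos β, d − sin α + sin β) = 0.474291 rad; t = (α − φ + p/2) mod 2π = 0.789003 rad, q = (α − β − t + p) mod 2π = 0.346680 rad → L = 1.15·(0.789003 + 4.792148 + 0.346680) = 1.15·5.927832 = 6.817006 m
LRL: c = (6 − d² + 2cos(α−β) − 2d(sin α − sin β))/8 = 0.769401; p = 2π − arccos c = 5.590292 rad; φ = atan2(cos β − cos α, d + sin α − sin β) = -1.992507 rad; t = (φ − α + p/2) mod 2π = 1.935418 rad, q = (β − α − t + p) mod 2π = 1.028153 rad → L = 1.15·(1.935418 + 5.590292 + 1.028153) = 1.15·8.553863 = 9.836942 m
Shortest: RLR with L = 6.817006 m ≈ 6.8170 m
Convert RLR to answer units (arcs ×180/π): t = 0.789003·180/π = 45.2066°, p = 4.792148·180/π = 274.5699°, q = 0.346680·180/π = 19.8633°, L = 6.8170 m.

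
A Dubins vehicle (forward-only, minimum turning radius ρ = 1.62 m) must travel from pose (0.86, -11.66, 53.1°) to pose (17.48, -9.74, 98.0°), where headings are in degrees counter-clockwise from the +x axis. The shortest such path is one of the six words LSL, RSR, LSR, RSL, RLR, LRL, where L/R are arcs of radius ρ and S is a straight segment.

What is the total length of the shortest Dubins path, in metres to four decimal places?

Let ψ = atan2(Δy, Δx) = atan2(1.92, 16.62) = 6.5898° be the start→goal bearing.
Normalize: d = |goal − start| / ρ = 16.730535/1.62 = 10.327491, α = (θ_start − ψ) mod 360° = 46.5102° = 0.811756 rad, β = (θ_goal − ψ) mod 360° = 91.4102° = 1.595409 rad.
Common terms: sin α = 0.725497, cos α = 0.688225, sin β = 0.999697, cos β = -0.024610, cos(α−β) = 0.708340, d² = 106.657064. Work in radians in the unit-radius frame; every candidate has L = ρ·(t + p + q).
LSL: p² = 2 + d² − 2cos(α−β) + 2d(sin α − sin β) = 101.576785; p = √p² = 10.078531; φ = atan2(cos β − cos α, d + sin α − sin β) = -0.070787 rad; t = (φ − α) mod 2π = 5.400642 rad, q = (β − φ) mod 2π = 1.666196 rad → L = 1.62·(5.400642 + 10.078531 + 1.666196) = 1.62·17.145369 = 27.775498 m
RSR: p² = 2 + d² − 2cos(α−β) + 2d(sin β − sin α) = 112.903984; p = √p² = 10.625629; φ = atan2(cos α − cos β, d − sin α + sin β) = 0.067137 rad; t = (α − φ) mod 2π = 0.744619 rad, q = (φ − β) mod 2π = 4.754913 rad → L = 1.62·(0.744619 + 10.625629 + 4.754913) = 1.62·16.125161 = 26.122761 m
LSR: p² = d² − 2 + 2cos(α−β) + 2d(sin α + sin β) = 141.707596; p = √p² = 11.904100; φ = atan2(−cos α − cos β, d + sin α + sin β) − atan2(−2, p) = 0.111451 rad; t = (φ − α) mod 2π = 5.582880 rad, q = (φ − β) mod 2π = 4.799227 rad → L = 1.62·(5.582880 + 11.904100 + 4.799227) = 1.62·22.286207 = 36.103655 m
RSL: p² = d² − 2 + 2cos(α−β) − 2d(sin α + sin β) = 70.439892; p = √p² = 8.392848; φ = atan2(cos α + cos β, d − sin α − sin β) − atan2(2, p) = -0.156944 rad; t = (α − φ) mod 2π = 0.968700 rad, q = (β − φ) mod 2π = 1.752353 rad → L = 1.62·(0.968700 + 8.392848 + 1.752353) = 1.62·11.113900 = 18.004519 m
RLR: c = (6 − d² + 2cos(α−β) + 2d(sin α − sin β))/8 = -13.112998, |c| > 1 → infeasible
LRL: c = (6 − d² + 2cos(α−β) − 2d(sin α − sin β))/8 = -11.697098, |c| > 1 → infeasible
Shortest: RSL with L = 18.004519 m ≈ 18.0045 m

18.0045 m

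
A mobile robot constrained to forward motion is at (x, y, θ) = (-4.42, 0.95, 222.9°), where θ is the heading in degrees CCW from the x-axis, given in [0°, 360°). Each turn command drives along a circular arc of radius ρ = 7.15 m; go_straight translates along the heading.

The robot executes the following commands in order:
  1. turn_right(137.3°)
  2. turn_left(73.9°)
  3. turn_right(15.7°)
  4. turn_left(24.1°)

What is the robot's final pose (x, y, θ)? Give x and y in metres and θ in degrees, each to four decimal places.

set_pose: (x, y, θ) = (-4.4200, 0.9500, 222.9000°), ρ = 7.15
turn_right(137.3°): centre at ρ to the right, rotate −137.3° → (-16.4161, 6.7362, 85.6000°)
turn_left(73.9°): centre at ρ to the left, rotate +73.9° → (-21.0410, 13.9820, 159.5000°)
turn_right(15.7°): centre at ρ to the right, rotate −15.7° → (-22.7599, 14.9094, 143.8000°)
turn_left(24.1°): centre at ρ to the left, rotate +24.1° → (-25.4839, 16.1308, 167.9000°)

(-25.4839, 16.1308, 167.9000°)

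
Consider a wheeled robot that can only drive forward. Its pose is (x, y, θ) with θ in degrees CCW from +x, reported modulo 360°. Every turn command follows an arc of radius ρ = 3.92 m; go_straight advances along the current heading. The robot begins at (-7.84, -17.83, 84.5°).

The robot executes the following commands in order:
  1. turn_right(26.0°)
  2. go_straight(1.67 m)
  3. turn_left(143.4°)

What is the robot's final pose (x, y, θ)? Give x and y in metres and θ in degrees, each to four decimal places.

(-11.2123, -9.0483, 201.9000°)

set_pose: (x, y, θ) = (-7.8400, -17.8300, 84.5000°), ρ = 3.92
turn_right(26.0°): centre at ρ to the right, rotate −26.0° → (-7.2804, -16.1575, 58.5000°)
go_straight(1.67): x += 1.67·cos θ, y += 1.67·sin θ → (-6.4078, -14.7336, 58.5000°)
turn_left(143.4°): centre at ρ to the left, rotate +143.4° → (-11.2123, -9.0483, 201.9000°)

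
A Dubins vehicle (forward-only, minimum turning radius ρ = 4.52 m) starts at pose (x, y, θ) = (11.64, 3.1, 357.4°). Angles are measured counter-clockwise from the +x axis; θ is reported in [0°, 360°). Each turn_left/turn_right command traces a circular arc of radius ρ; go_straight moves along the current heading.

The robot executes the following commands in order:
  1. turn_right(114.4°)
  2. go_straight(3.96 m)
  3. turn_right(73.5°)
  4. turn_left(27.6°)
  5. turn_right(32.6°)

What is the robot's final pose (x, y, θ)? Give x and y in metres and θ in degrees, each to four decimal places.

set_pose: (x, y, θ) = (11.6400, 3.1000, 357.4000°), ρ = 4.52
turn_right(114.4°): centre at ρ to the right, rotate −114.4° → (15.4623, -3.4674, 243.0000°)
go_straight(3.96): x += 3.96·cos θ, y += 3.96·sin θ → (13.6645, -6.9958, 243.0000°)
turn_right(73.5°): centre at ρ to the right, rotate −73.5° → (8.8135, -9.3880, 169.5000°)
turn_left(27.6°): centre at ρ to the left, rotate +27.6° → (6.6607, -9.5122, 197.1000°)
turn_right(32.6°): centre at ρ to the right, rotate −32.6° → (4.1237, -9.5476, 164.5000°)

(4.1237, -9.5476, 164.5000°)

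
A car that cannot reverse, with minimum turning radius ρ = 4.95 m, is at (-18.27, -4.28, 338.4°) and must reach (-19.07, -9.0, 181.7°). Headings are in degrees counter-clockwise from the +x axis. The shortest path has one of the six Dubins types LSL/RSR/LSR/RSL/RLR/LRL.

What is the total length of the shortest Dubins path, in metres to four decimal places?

Let ψ = atan2(Δy, Δx) = atan2(-4.72, -0.80) = -99.6197° be the start→goal bearing.
Normalize: d = |goal − start| / ρ = 4.787317/4.95 = 0.967135, α = (θ_start − ψ) mod 360° = 78.0197° = 1.361701 rad, β = (θ_goal − ψ) mod 360° = 281.3197° = 4.909956 rad.
Common terms: sin α = 0.978219, cos α = 0.207575, sin β = -0.980547, cos β = 0.196284, cos(α−β) = -0.918446, d² = 0.935349. Work in radians in the unit-radius frame; every candidate has L = ρ·(t + p + q).
LSL: p² = 2 + d² − 2cos(α−β) + 2d(sin α − sin β) = 8.561024; p = √p² = 2.925923; φ = atan2(cos β − cos α, d + sin α − sin β) = -0.003859 rad; t = (φ − α) mod 2π = 4.917625 rad, q = (β − φ) mod 2π = 4.913815 rad → L = 4.95·(4.917625 + 2.925923 + 4.913815) = 4.95·12.757362 = 63.148944 m
RSR: p² = 2 + d² − 2cos(α−β) + 2d(sin β − sin α) = 0.983461; p = √p² = 0.991696; φ = atan2(cos α − cos β, d − sin α + sin β) = 3.130207 rad; t = (α − φ) mod 2π = 4.514680 rad, q = (φ − β) mod 2π = 4.503437 rad → L = 4.95·(4.514680 + 0.991696 + 4.503437) = 4.95·10.009812 = 49.548570 m
LSR: p² = d² − 2 + 2cos(α−β) + 2d(sin α + sin β) = -2.906046 < 0 → infeasible
RSL: p² = d² − 2 + 2cos(α−β) − 2d(sin α + sin β) = -2.897040 < 0 → infeasible
RLR: c = (6 − d² + 2cos(α−β) + 2d(sin α − sin β))/8 = 0.877067; p = 2π − arccos c = 5.782112 rad; φ = atan2(cos α − cos β, d − sin α + sin β) = 3.130207 rad; t = (α − φ + p/2) mod 2π = 1.122550 rad, q = (α − β − t + p) mod 2π = 1.111307 rad → L = 4.95·(1.122550 + 5.782112 + 1.111307) = 4.95·8.015969 = 39.679048 m
LRL: c = (6 − d² + 2cos(α−β) − 2d(sin α − sin β))/8 = -0.070128; p = 2π − arccos c = 4.642203 rad; φ = atan2(cos β − cos α, d + sin α − sin β) = -0.003859 rad; t = (φ − α + p/2) mod 2π = 0.955542 rad, q = (β − α − t + p) mod 2π = 0.951731 rad → L = 4.95·(0.955542 + 4.642203 + 0.951731) = 4.95·6.549476 = 32.419906 m
Shortest: LRL with L = 32.419906 m ≈ 32.4199 m

32.4199 m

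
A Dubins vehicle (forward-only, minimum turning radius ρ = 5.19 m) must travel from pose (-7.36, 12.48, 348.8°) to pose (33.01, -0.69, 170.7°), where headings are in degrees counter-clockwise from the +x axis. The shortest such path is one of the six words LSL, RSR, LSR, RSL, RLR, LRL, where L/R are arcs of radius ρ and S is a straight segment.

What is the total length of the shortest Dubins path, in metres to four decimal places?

Let ψ = atan2(Δy, Δx) = atan2(-13.17, 40.37) = -18.0680° be the start→goal bearing.
Normalize: d = |goal − start| / ρ = 42.463935/5.19 = 8.181876, α = (θ_start − ψ) mod 360° = 6.8680° = 0.119869 rad, β = (θ_goal − ψ) mod 360° = 188.7680° = 3.294623 rad.
Common terms: sin α = 0.119582, cos α = 0.992824, sin β = -0.152434, cos β = -0.988314, cos(α−β) = -0.999450, d² = 66.943091. Work in radians in the unit-radius frame; every candidate has L = ρ·(t + p + q).
LSL: p² = 2 + d² − 2cos(α−β) + 2d(sin α − sin β) = 75.393199; p = √p² = 8.682926; φ = atan2(cos β − cos α, d + sin α − sin β) = -0.230192 rad; t = (φ − α) mod 2π = 5.933124 rad, q = (β − φ) mod 2π = 3.524815 rad → L = 5.19·(5.933124 + 8.682926 + 3.524815) = 5.19·18.140865 = 94.151089 m
RSR: p² = 2 + d² − 2cos(α−β) + 2d(sin β − sin α) = 66.490785; p = √p² = 8.154188; φ = atan2(cos α − cos β, d − sin α + sin β) = 0.245416 rad; t = (α − φ) mod 2π = 6.157639 rad, q = (φ − β) mod 2π = 3.233978 rad → L = 5.19·(6.157639 + 8.154188 + 3.233978) = 5.19·17.545805 = 91.062727 m
LSR: p² = d² − 2 + 2cos(α−β) + 2d(sin α + sin β) = 62.406617; p = √p² = 7.899786; φ = atan2(−cos α − cos β, d + sin α + sin β) − atan2(−2, p) = 0.247408 rad; t = (φ − α) mod 2π = 0.127539 rad, q = (φ − β) mod 2π = 3.235970 rad → L = 5.19·(0.127539 + 7.899786 + 3.235970) = 5.19·11.263294 = 58.456498 m
RSL: p² = d² − 2 + 2cos(α−β) − 2d(sin α + sin β) = 63.481765; p = √p² = 7.967544; φ = atan2(cos α + cos β, d − sin α − sin β) − atan2(2, p) = -0.245388 rad; t = (α − φ) mod 2π = 0.365257 rad, q = (β − φ) mod 2π = 3.540011 rad → L = 5.19·(0.365257 + 7.967544 + 3.540011) = 5.19·11.872812 = 61.619897 m
RLR: c = (6 − d² + 2cos(α−β) + 2d(sin α − sin β))/8 = -7.311348, |c| > 1 → infeasible
LRL: c = (6 − d² + 2cos(α−β) − 2d(sin α − sin β))/8 = -8.424150, |c| > 1 → infeasible
Shortest: LSR with L = 58.456498 m ≈ 58.4565 m

58.4565 m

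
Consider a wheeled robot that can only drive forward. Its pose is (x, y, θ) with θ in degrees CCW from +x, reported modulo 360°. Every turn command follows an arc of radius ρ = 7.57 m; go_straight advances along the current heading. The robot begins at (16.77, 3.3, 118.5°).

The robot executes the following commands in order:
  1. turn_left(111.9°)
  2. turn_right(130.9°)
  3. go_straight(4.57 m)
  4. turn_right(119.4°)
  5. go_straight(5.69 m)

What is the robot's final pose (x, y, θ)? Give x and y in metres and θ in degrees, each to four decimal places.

(5.6244, 19.0271, 340.1000°)

set_pose: (x, y, θ) = (16.7700, 3.3000, 118.5000°), ρ = 7.57
turn_left(111.9°): centre at ρ to the left, rotate +111.9° → (4.2846, 4.5132, 230.4000°)
turn_right(130.9°): centre at ρ to the right, rotate −130.9° → (-9.0144, 8.0891, 99.5000°)
go_straight(4.57): x += 4.57·cos θ, y += 4.57·sin θ → (-9.7687, 12.5964, 99.5000°)
turn_right(119.4°): centre at ρ to the right, rotate −119.4° → (0.2742, 20.9638, -19.9000° ≡ 340.1000°)
go_straight(5.69): x += 5.69·cos θ, y += 5.69·sin θ → (5.6244, 19.0271, 340.1000°)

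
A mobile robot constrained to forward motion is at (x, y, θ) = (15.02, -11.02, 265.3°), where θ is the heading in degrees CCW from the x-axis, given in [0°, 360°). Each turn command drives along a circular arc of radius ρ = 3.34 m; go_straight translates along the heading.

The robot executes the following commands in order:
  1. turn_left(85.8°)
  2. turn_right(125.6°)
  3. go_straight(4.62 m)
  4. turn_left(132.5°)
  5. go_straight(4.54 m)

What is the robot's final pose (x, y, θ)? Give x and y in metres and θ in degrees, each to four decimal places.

set_pose: (x, y, θ) = (15.0200, -11.0200, 265.3000°), ρ = 3.34
turn_left(85.8°): centre at ρ to the left, rotate +85.8° → (17.8320, -14.5935, 351.1000°)
turn_right(125.6°): centre at ρ to the right, rotate −125.6° → (19.6976, -20.2343, 225.5000°)
go_straight(4.62): x += 4.62·cos θ, y += 4.62·sin θ → (16.4594, -23.5295, 225.5000°)
turn_left(132.5°): centre at ρ to the left, rotate +132.5° → (18.7251, -29.2085, 358.0000°)
go_straight(4.54): x += 4.54·cos θ, y += 4.54·sin θ → (23.2623, -29.3669, 358.0000°)

(23.2623, -29.3669, 358.0000°)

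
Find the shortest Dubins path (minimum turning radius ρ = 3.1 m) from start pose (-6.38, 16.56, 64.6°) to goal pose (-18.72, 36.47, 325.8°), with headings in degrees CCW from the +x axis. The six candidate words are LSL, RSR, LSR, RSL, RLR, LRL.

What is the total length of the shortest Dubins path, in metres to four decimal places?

Let ψ = atan2(Δy, Δx) = atan2(19.91, -12.34) = 121.7902° be the start→goal bearing.
Normalize: d = |goal − start| / ρ = 23.423998/3.1 = 7.556129, α = (θ_start − ψ) mod 360° = 302.8098° = 5.285028 rad, β = (θ_goal − ψ) mod 360° = 204.0098° = 3.560643 rad.
Common terms: sin α = -0.840474, cos α = 0.541852, sin β = -0.406893, cos β = -0.913476, cos(α−β) = -0.152986, d² = 57.095078. Work in radians in the unit-radius frame; every candidate has L = ρ·(t + p + q).
LSL: p² = 2 + d² − 2cos(α−β) + 2d(sin α − sin β) = 52.848669; p = √p² = 7.269709; φ = atan2(cos β − cos α, d + sin α − sin β) = -0.201553 rad; t = (φ − α) mod 2π = 0.796604 rad, q = (β − φ) mod 2π = 3.762196 rad → L = 3.1·(0.796604 + 7.269709 + 3.762196) = 3.1·11.828509 = 36.668378 m
RSR: p² = 2 + d² − 2cos(α−β) + 2d(sin β − sin α) = 65.953431; p = √p² = 8.121172; φ = atan2(cos α − cos β, d − sin α + sin β) = 0.180175 rad; t = (α − φ) mod 2π = 5.104853 rad, q = (φ − β) mod 2π = 2.902717 rad → L = 3.1·(5.104853 + 8.121172 + 2.902717) = 3.1·16.128742 = 49.999101 m
LSR: p² = d² − 2 + 2cos(α−β) + 2d(sin α + sin β) = 35.938576; p = √p² = 5.994879; φ = atan2(−cos α − cos β, d + sin α + sin β) − atan2(−2, p) = 0.380845 rad; t = (φ − α) mod 2π = 1.379002 rad, q = (φ − β) mod 2π = 3.103387 rad → L = 3.1·(1.379002 + 5.994879 + 3.103387) = 3.1·10.477268 = 32.479530 m
RSL: p² = d² − 2 + 2cos(α−β) − 2d(sin α + sin β) = 73.639636; p = √p² = 8.581354; φ = atan2(cos α + cos β, d − sin α − sin β) − atan2(2, p) = -0.271164 rad; t = (α − φ) mod 2π = 5.556192 rad, q = (β − φ) mod 2π = 3.831807 rad → L = 3.1·(5.556192 + 8.581354 + 3.831807) = 3.1·17.969354 = 55.704996 m
RLR: c = (6 − d² + 2cos(α−β) + 2d(sin α − sin β))/8 = -7.244179, |c| > 1 → infeasible
LRL: c = (6 − d² + 2cos(α−β) − 2d(sin α − sin β))/8 = -5.606084, |c| > 1 → infeasible
Shortest: LSR with L = 32.479530 m ≈ 32.4795 m

32.4795 m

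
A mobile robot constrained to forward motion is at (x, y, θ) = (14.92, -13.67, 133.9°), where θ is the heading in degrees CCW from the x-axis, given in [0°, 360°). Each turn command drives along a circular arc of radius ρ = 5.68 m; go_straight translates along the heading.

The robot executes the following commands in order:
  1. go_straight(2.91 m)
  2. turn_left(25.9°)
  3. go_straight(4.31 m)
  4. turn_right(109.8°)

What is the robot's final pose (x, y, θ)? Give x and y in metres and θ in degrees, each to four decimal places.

set_pose: (x, y, θ) = (14.9200, -13.6700, 133.9000°), ρ = 5.68
go_straight(2.91): x += 2.91·cos θ, y += 2.91·sin θ → (12.9022, -11.5732, 133.9000°)
turn_left(25.9°): centre at ρ to the left, rotate +25.9° → (10.7708, -10.1811, 159.8000°)
go_straight(4.31): x += 4.31·cos θ, y += 4.31·sin θ → (6.7259, -8.6928, 159.8000°)
turn_right(109.8°): centre at ρ to the right, rotate −109.8° → (4.3360, 0.2888, 50.0000°)

(4.3360, 0.2888, 50.0000°)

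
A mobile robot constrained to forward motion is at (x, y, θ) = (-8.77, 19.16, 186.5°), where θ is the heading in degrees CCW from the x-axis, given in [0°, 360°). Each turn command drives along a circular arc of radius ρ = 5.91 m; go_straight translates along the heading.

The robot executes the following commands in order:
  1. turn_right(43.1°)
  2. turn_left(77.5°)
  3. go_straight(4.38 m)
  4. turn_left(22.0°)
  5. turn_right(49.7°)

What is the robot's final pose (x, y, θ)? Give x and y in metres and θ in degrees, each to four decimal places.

(-28.9698, 12.3056, 193.2000°)

set_pose: (x, y, θ) = (-8.7700, 19.1600, 186.5000°), ρ = 5.91
turn_right(43.1°): centre at ρ to the right, rotate −43.1° → (-12.9627, 20.2874, 143.4000°)
turn_left(77.5°): centre at ρ to the left, rotate +77.5° → (-20.3559, 20.0098, 220.9000°)
go_straight(4.38): x += 4.38·cos θ, y += 4.38·sin θ → (-23.6666, 17.1420, 220.9000°)
turn_left(22.0°): centre at ρ to the left, rotate +22.0° → (-25.0582, 15.3672, 242.9000°)
turn_right(49.7°): centre at ρ to the right, rotate −49.7° → (-28.9698, 12.3056, 193.2000°)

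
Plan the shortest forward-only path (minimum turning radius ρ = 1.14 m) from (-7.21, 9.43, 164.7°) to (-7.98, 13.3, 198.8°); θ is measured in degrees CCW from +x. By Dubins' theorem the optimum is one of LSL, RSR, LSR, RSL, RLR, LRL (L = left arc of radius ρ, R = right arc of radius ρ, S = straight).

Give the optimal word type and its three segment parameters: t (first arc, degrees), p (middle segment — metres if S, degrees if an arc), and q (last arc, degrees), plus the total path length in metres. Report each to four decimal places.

RLR: t = 169.8983°, p = 231.3678°, q = 27.3695°, L = 8.5285 m

Let ψ = atan2(Δy, Δx) = atan2(3.87, -0.77) = 101.2530° be the start→goal bearing.
Normalize: d = |goal − start| / ρ = 3.945859/1.14 = 3.461279, α = (θ_start − ψ) mod 360° = 63.4470° = 1.107359 rad, β = (θ_goal − ψ) mod 360° = 97.5470° = 1.702517 rad.
Common terms: sin α = 0.894521, cos α = 0.447025, sin β = 0.991337, cos β = -0.131340, cos(α−β) = 0.828060, d² = 11.980456. Work in radians in the unit-radius frame; every candidate has L = ρ·(t + p + q).
LSL: p² = 2 + d² − 2cos(α−β) + 2d(sin α − sin β) = 11.654120; p = √p² = 3.413813; φ = atan2(cos β − cos α, d + sin α − sin β) = -0.170240 rad; t = (φ − α) mod 2π = 5.005586 rad, q = (β − φ) mod 2π = 1.872757 rad → L = 1.14·(5.005586 + 3.413813 + 1.872757) = 1.14·10.292156 = 11.733058 m
RSR: p² = 2 + d² − 2cos(α−β) + 2d(sin β − sin α) = 12.994549; p = √p² = 3.604795; φ = atan2(cos α − cos β, d − sin α + sin β) = 0.161140 rad; t = (α − φ) mod 2π = 0.946220 rad, q = (φ − β) mod 2π = 4.741808 rad → L = 1.14·(0.946220 + 3.604795 + 4.741808) = 1.14·9.292823 = 10.593819 m
LSR: p² = d² − 2 + 2cos(α−β) + 2d(sin α + sin β) = 24.691545; p = √p² = 4.969059; φ = atan2(−cos α − cos β, d + sin α + sin β) − atan2(−2, p) = 0.323682 rad; t = (φ − α) mod 2π = 5.499508 rad, q = (φ − β) mod 2π = 4.904351 rad → L = 1.14·(5.499508 + 4.969059 + 4.904351) = 1.14·15.372917 = 17.525126 m
RSL: p² = d² − 2 + 2cos(α−β) − 2d(sin α + sin β) = -1.418393 < 0 → infeasible
RLR: c = (6 − d² + 2cos(α−β) + 2d(sin α − sin β))/8 = -0.624319; p = 2π − arccos c = 4.038130 rad; φ = atan2(cos α − cos β, d − sin α + sin β) = 0.161140 rad; t = (α − φ + p/2) mod 2π = 2.965285 rad, q = (α − β − t + p) mod 2π = 0.477688 rad → L = 1.14·(2.965285 + 4.038130 + 0.477688) = 1.14·7.481103 = 8.528457 m
LRL: c = (6 − d² + 2cos(α−β) − 2d(sin α − sin β))/8 = -0.456765; p = 2π − arccos c = 4.238034 rad; φ = atan2(cos β − cos α, d + sin α − sin β) = -0.170240 rad; t = (φ − α + p/2) mod 2π = 0.841417 rad, q = (β − α − t + p) mod 2π = 3.991774 rad → L = 1.14·(0.841417 + 4.238034 + 3.991774) = 1.14·9.071225 = 10.341196 m
Shortest: RLR with L = 8.528457 m ≈ 8.5285 m
Convert RLR to answer units (arcs ×180/π): t = 2.965285·180/π = 169.8983°, p = 4.038130·180/π = 231.3678°, q = 0.477688·180/π = 27.3695°, L = 8.5285 m.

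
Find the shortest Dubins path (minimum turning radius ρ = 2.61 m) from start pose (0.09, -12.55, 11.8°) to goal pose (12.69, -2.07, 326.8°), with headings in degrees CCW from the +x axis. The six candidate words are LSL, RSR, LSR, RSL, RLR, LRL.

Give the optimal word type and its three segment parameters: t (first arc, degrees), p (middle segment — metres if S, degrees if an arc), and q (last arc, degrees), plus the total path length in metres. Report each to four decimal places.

LSR: t = 37.9318°, p = 11.9462 m, q = 82.9318°, L = 17.4519 m

Let ψ = atan2(Δy, Δx) = atan2(10.48, 12.60) = 39.7519° be the start→goal bearing.
Normalize: d = |goal − start| / ρ = 16.388728/2.61 = 6.279206, α = (θ_start − ψ) mod 360° = 332.0481° = 5.795333 rad, β = (θ_goal − ψ) mod 360° = 287.0481° = 5.009935 rad.
Common terms: sin α = -0.468729, cos α = 0.883342, sin β = -0.956059, cos β = 0.293175, cos(α−β) = 0.707107, d² = 39.428429. Work in radians in the unit-radius frame; every candidate has L = ρ·(t + p + q).
LSL: p² = 2 + d² − 2cos(α−β) + 2d(sin α − sin β) = 46.134297; p = √p² = 6.792223; φ = atan2(cos β − cos α, d + sin α − sin β) = -0.086998 rad; t = (φ − α) mod 2π = 0.400854 rad, q = (β − φ) mod 2π = 5.096933 rad → L = 2.61·(0.400854 + 6.792223 + 5.096933) = 2.61·12.290010 = 32.076927 m
RSR: p² = 2 + d² − 2cos(α−β) + 2d(sin β − sin α) = 33.894134; p = √p² = 5.821867; φ = atan2(cos α − cos β, d − sin α + sin β) = 0.101545 rad; t = (α − φ) mod 2π = 5.693788 rad, q = (φ − β) mod 2π = 1.374795 rad → L = 2.61·(5.693788 + 5.821867 + 1.374795) = 2.61·12.890450 = 33.644075 m
LSR: p² = d² − 2 + 2cos(α−β) + 2d(sin α + sin β) = 20.949565; p = √p² = 4.577069; φ = atan2(−cos α − cos β, d + sin α + sin β) − atan2(−2, p) = 0.174183 rad; t = (φ − α) mod 2π = 0.662034 rad, q = (φ − β) mod 2π = 1.447433 rad → L = 2.61·(0.662034 + 4.577069 + 1.447433) = 2.61·6.686536 = 17.451860 m
RSL: p² = d² − 2 + 2cos(α−β) − 2d(sin α + sin β) = 56.735720; p = √p² = 7.532312; φ = atan2(cos α + cos β, d − sin α − sin β) − atan2(2, p) = -0.107990 rad; t = (α − φ) mod 2π = 5.903323 rad, q = (β − φ) mod 2π = 5.117925 rad → L = 2.61·(5.903323 + 7.532312 + 5.117925) = 2.61·18.553560 = 48.424791 m
RLR: c = (6 − d² + 2cos(α−β) + 2d(sin α − sin β))/8 = -3.236767, |c| > 1 → infeasible
LRL: c = (6 − d² + 2cos(α−β) − 2d(sin α − sin β))/8 = -4.766787, |c| > 1 → infeasible
Shortest: LSR with L = 17.451860 m ≈ 17.4519 m
Convert LSR to answer units (arcs ×180/π): t = 0.662034·180/π = 37.9318°, p = ρ·p = 2.61·4.577069 = 11.9462 m, q = 1.447433·180/π = 82.9318°, L = 17.4519 m.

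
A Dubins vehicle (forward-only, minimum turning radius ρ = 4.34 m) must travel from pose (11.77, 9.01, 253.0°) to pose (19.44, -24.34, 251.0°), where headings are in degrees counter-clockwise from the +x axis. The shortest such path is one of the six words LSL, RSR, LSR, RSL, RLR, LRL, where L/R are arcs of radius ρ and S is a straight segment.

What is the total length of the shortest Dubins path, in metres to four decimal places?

34.4719 m

Let ψ = atan2(Δy, Δx) = atan2(-33.35, 7.67) = -77.0481° be the start→goal bearing.
Normalize: d = |goal − start| / ρ = 34.220628/4.34 = 7.884937, α = (θ_start − ψ) mod 360° = 330.0481° = 5.760425 rad, β = (θ_goal − ψ) mod 360° = 328.0481° = 5.725519 rad.
Common terms: sin α = -0.499274, cos α = 0.866444, sin β = -0.529208, cos β = 0.848492, cos(α−β) = 0.999391, d² = 62.172238. Work in radians in the unit-radius frame; every candidate has L = ρ·(t + p + q).
LSL: p² = 2 + d² − 2cos(α−β) + 2d(sin α − sin β) = 62.645517; p = √p² = 7.914892; φ = atan2(cos β − cos α, d + sin α − sin β) = -0.002268 rad; t = (φ − α) mod 2π = 0.520492 rad, q = (β − φ) mod 2π = 5.727787 rad → L = 4.34·(0.520492 + 7.914892 + 5.727787) = 4.34·14.163171 = 61.468161 m
RSR: p² = 2 + d² − 2cos(α−β) + 2d(sin β − sin α) = 61.701395; p = √p² = 7.855024; φ = atan2(cos α − cos β, d − sin α + sin β) = 0.002285 rad; t = (α − φ) mod 2π = 5.758140 rad, q = (φ − β) mod 2π = 0.559952 rad → L = 4.34·(5.758140 + 7.855024 + 0.559952) = 4.34·14.173115 = 61.511321 m
LSR: p² = d² − 2 + 2cos(α−β) + 2d(sin α + sin β) = 45.951997; p = √p² = 6.778790; φ = atan2(−cos α − cos β, d + sin α + sin β) − atan2(−2, p) = 0.041807 rad; t = (φ − α) mod 2π = 0.564567 rad, q = (φ − β) mod 2π = 0.599473 rad → L = 4.34·(0.564567 + 6.778790 + 0.599473) = 4.34·7.942830 = 34.471883 m
RSL: p² = d² − 2 + 2cos(α−β) − 2d(sin α + sin β) = 78.390042; p = √p² = 8.853815; φ = atan2(cos α + cos β, d − sin α − sin β) − atan2(2, p) = -0.032086 rad; t = (α − φ) mod 2π = 5.792511 rad, q = (β − φ) mod 2π = 5.757605 rad → L = 4.34·(5.792511 + 8.853815 + 5.757605) = 4.34·20.403931 = 88.553059 m
RLR: c = (6 − d² + 2cos(α−β) + 2d(sin α − sin β))/8 = -6.712674, |c| > 1 → infeasible
LRL: c = (6 − d² + 2cos(α−β) − 2d(sin α − sin β))/8 = -6.830690, |c| > 1 → infeasible
Shortest: LSR with L = 34.471883 m ≈ 34.4719 m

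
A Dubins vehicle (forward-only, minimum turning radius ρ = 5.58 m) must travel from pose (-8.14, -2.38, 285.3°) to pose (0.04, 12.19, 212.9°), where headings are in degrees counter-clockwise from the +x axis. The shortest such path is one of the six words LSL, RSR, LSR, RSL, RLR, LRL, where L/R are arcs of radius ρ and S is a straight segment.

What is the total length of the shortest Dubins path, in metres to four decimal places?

Let ψ = atan2(Δy, Δx) = atan2(14.57, 8.18) = 60.6889° be the start→goal bearing.
Normalize: d = |goal − start| / ρ = 16.709198/5.58 = 2.994480, α = (θ_start − ψ) mod 360° = 224.6111° = 3.920202 rad, β = (θ_goal − ψ) mod 360° = 152.2111° = 2.656584 rad.
Common terms: sin α = -0.702290, cos α = -0.711891, sin β = 0.466216, cos β = -0.884671, cos(α−β) = 0.302370, d² = 8.966910. Work in radians in the unit-radius frame; every candidate has L = ρ·(t + p + q).
LSL: p² = 2 + d² − 2cos(α−β) + 2d(sin α − sin β) = 3.364033; p = √p² = 1.834130; φ = atan2(cos β − cos α, d + sin α − sin β) = -0.094343 rad; t = (φ − α) mod 2π = 2.268640 rad, q = (β − φ) mod 2π = 2.750927 rad → L = 5.58·(2.268640 + 1.834130 + 2.750927) = 5.58·6.853697 = 38.243628 m
RSR: p² = 2 + d² − 2cos(α−β) + 2d(sin β − sin α) = 17.360308; p = √p² = 4.166570; φ = atan2(cos α − cos β, d − sin α + sin β) = 0.041480 rad; t = (α − φ) mod 2π = 3.878722 rad, q = (φ − β) mod 2π = 3.668081 rad → L = 5.58·(3.878722 + 4.166570 + 3.668081) = 5.58·11.713374 = 65.360627 m
LSR: p² = d² − 2 + 2cos(α−β) + 2d(sin α + sin β) = 6.157809; p = √p² = 2.481493; φ = atan2(−cos α − cos β, d + sin α + sin β) − atan2(−2, p) = 1.203053 rad; t = (φ − α) mod 2π = 3.566036 rad, q = (φ − β) mod 2π = 4.829654 rad → L = 5.58·(3.566036 + 2.481493 + 4.829654) = 5.58·10.877183 = 60.694681 m
RSL: p² = d² − 2 + 2cos(α−β) − 2d(sin α + sin β) = 8.985491; p = √p² = 2.997581; φ = atan2(cos α + cos β, d − sin α − sin β) − atan2(2, p) = -1.047377 rad; t = (α − φ) mod 2π = 4.967580 rad, q = (β − φ) mod 2π = 3.703961 rad → L = 5.58·(4.967580 + 2.997581 + 3.703961) = 5.58·11.669122 = 65.113699 m
RLR: c = (6 − d² + 2cos(α−β) + 2d(sin α − sin β))/8 = -1.170039, |c| > 1 → infeasible
LRL: c = (6 − d² + 2cos(α−β) − 2d(sin α − sin β))/8 = 0.579496; p = 2π − arccos c = 5.330499 rad; φ = atan2(cos β − cos α, d + sin α − sin β) = -0.094343 rad; t = (φ − α + p/2) mod 2π = 4.933890 rad, q = (β − α − t + p) mod 2π = 5.416176 rad → L = 5.58·(4.933890 + 5.330499 + 5.416176) = 5.58·15.680565 = 87.497553 m
Shortest: LSL with L = 38.243628 m ≈ 38.2436 m

38.2436 m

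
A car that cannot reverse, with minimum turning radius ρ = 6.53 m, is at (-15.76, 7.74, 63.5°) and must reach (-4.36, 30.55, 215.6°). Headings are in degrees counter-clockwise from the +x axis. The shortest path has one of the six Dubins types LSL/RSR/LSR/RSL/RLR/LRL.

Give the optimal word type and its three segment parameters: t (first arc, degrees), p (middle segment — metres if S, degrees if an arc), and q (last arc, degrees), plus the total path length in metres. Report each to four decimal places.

RSL: t = 33.6865°, p = 18.2684 m, q = 185.7865°, L = 43.2817 m

Let ψ = atan2(Δy, Δx) = atan2(22.81, 11.40) = 63.4450° be the start→goal bearing.
Normalize: d = |goal − start| / ρ = 25.500120/6.53 = 3.905072, α = (θ_start − ψ) mod 360° = 0.0550° = 0.000960 rad, β = (θ_goal − ψ) mod 360° = 152.1550° = 2.655606 rad.
Common terms: sin α = 0.000960, cos α = 1.000000, sin β = 0.467081, cos β = -0.884214, cos(α−β) = -0.883766, d² = 15.249587. Work in radians in the unit-radius frame; every candidate has L = ρ·(t + p + q).
LSL: p² = 2 + d² − 2cos(α−β) + 2d(sin α − sin β) = 15.376644; p = √p² = 3.921306; φ = atan2(cos β − cos α, d + sin α − sin β) = -0.501232 rad; t = (φ − α) mod 2π = 5.780993 rad, q = (β − φ) mod 2π = 3.156838 rad → L = 6.53·(5.780993 + 3.921306 + 3.156838) = 6.53·12.859138 = 83.970168 m
RSR: p² = 2 + d² − 2cos(α−β) + 2d(sin β − sin α) = 22.657592; p = √p² = 4.759999; φ = atan2(cos α − cos β, d − sin α + sin β) = 0.406986 rad; t = (α − φ) mod 2π = 5.877159 rad, q = (φ − β) mod 2π = 4.034566 rad → L = 6.53·(5.877159 + 4.759999 + 4.034566) = 6.53·14.671724 = 95.806357 m
LSR: p² = d² − 2 + 2cos(α−β) + 2d(sin α + sin β) = 15.137524; p = √p² = 3.890697; φ = atan2(−cos α − cos β, d + sin α + sin β) − atan2(−2, p) = 0.448351 rad; t = (φ − α) mod 2π = 0.447391 rad, q = (φ − β) mod 2π = 4.075931 rad → L = 6.53·(0.447391 + 3.890697 + 4.075931) = 6.53·8.414019 = 54.943546 m
RSL: p² = d² − 2 + 2cos(α−β) − 2d(sin α + sin β) = 7.826586; p = √p² = 2.797604; φ = atan2(cos α + cos β, d − sin α − sin β) − atan2(2, p) = -0.586980 rad; t = (α − φ) mod 2π = 0.587940 rad, q = (β − φ) mod 2π = 3.242585 rad → L = 6.53·(0.587940 + 2.797604 + 3.242585) = 6.53·6.628129 = 43.281681 m
RLR: c = (6 − d² + 2cos(α−β) + 2d(sin α − sin β))/8 = -1.832199, |c| > 1 → infeasible
LRL: c = (6 − d² + 2cos(α−β) − 2d(sin α − sin β))/8 = -0.922081; p = 2π − arccos c = 3.538966 rad; φ = atan2(cos β − cos α, d + sin α − sin β) = -0.501232 rad; t = (φ − α + p/2) mod 2π = 1.267291 rad, q = (β − α − t + p) mod 2π = 4.926321 rad → L = 6.53·(1.267291 + 3.538966 + 4.926321) = 6.53·9.732579 = 63.553739 m
Shortest: RSL with L = 43.281681 m ≈ 43.2817 m
Convert RSL to answer units (arcs ×180/π): t = 0.587940·180/π = 33.6865°, p = ρ·p = 6.53·2.797604 = 18.2684 m, q = 3.242585·180/π = 185.7865°, L = 43.2817 m.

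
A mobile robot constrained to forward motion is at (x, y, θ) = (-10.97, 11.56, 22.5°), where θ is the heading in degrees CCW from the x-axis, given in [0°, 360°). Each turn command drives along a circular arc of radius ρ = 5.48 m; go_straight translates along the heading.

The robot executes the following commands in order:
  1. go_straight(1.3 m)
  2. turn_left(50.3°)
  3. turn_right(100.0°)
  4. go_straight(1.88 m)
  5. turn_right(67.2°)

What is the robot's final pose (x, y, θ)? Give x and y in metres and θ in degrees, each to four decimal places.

set_pose: (x, y, θ) = (-10.9700, 11.5600, 22.5000°), ρ = 5.48
go_straight(1.3): x += 1.3·cos θ, y += 1.3·sin θ → (-9.7690, 12.0575, 22.5000°)
turn_left(50.3°): centre at ρ to the left, rotate +50.3° → (-6.6311, 15.4999, 72.8000°)
turn_right(100.0°): centre at ρ to the right, rotate −100.0° → (1.1087, 18.7534, -27.2000° ≡ 332.8000°)
go_straight(1.88): x += 1.88·cos θ, y += 1.88·sin θ → (2.7808, 17.8940, 332.8000°)
turn_right(67.2°): centre at ρ to the right, rotate −67.2° → (5.7397, 12.5996, 265.6000°)

(5.7397, 12.5996, 265.6000°)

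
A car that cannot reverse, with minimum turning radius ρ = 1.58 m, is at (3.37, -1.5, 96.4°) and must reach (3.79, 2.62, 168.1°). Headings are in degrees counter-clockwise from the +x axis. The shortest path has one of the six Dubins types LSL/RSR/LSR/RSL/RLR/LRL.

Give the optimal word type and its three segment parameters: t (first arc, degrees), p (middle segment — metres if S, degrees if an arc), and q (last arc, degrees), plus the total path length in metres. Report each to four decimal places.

Let ψ = atan2(Δy, Δx) = atan2(4.12, 0.42) = 84.1793° be the start→goal bearing.
Normalize: d = |goal − start| / ρ = 4.141352/1.58 = 2.621109, α = (θ_start − ψ) mod 360° = 12.2207° = 0.213292 rad, β = (θ_goal − ψ) mod 360° = 83.9207° = 1.464693 rad.
Common terms: sin α = 0.211678, cos α = 0.977339, sin β = 0.994376, cos β = 0.105904, cos(α−β) = 0.313992, d² = 6.870213. Work in radians in the unit-radius frame; every candidate has L = ρ·(t + p + q).
LSL: p² = 2 + d² − 2cos(α−β) + 2d(sin α − sin β) = 4.139154; p = √p² = 2.034491; φ = atan2(cos β − cos α, d + sin α − sin β) = -0.442645 rad; t = (φ − α) mod 2π = 5.627249 rad, q = (β − φ) mod 2π = 1.907338 rad → L = 1.58·(5.627249 + 2.034491 + 1.907338) = 1.58·9.569078 = 15.119143 m
RSR: p² = 2 + d² − 2cos(α−β) + 2d(sin β − sin α) = 12.345302; p = √p² = 3.513588; φ = atan2(cos α − cos β, d − sin α + sin β) = 0.250634 rad; t = (α − φ) mod 2π = 6.245843 rad, q = (φ − β) mod 2π = 5.069127 rad → L = 1.58·(6.245843 + 3.513588 + 5.069127) = 1.58·14.828558 = 23.429121 m
LSR: p² = d² − 2 + 2cos(α−β) + 2d(sin α + sin β) = 11.820600; p = √p² = 3.438110; φ = atan2(−cos α − cos β, d + sin α + sin β) − atan2(−2, p) = 0.251040 rad; t = (φ − α) mod 2π = 0.037748 rad, q = (φ − β) mod 2π = 5.069532 rad → L = 1.58·(0.037748 + 3.438110 + 5.069532) = 1.58·8.545390 = 13.501716 m
RSL: p² = d² − 2 + 2cos(α−β) − 2d(sin α + sin β) = -0.824204 < 0 → infeasible
RLR: c = (6 − d² + 2cos(α−β) + 2d(sin α − sin β))/8 = -0.543163; p = 2π − arccos c = 4.138190 rad; φ = atan2(cos α − cos β, d − sin α + sin β) = 0.250634 rad; t = (α − φ + p/2) mod 2π = 2.031752 rad, q = (α − β − t + p) mod 2π = 0.855036 rad → L = 1.58·(2.031752 + 4.138190 + 0.855036) = 1.58·7.024978 = 11.099465 m
LRL: c = (6 − d² + 2cos(α−β) − 2d(sin α − sin β))/8 = 0.482606; p = 2π − arccos c = 5.216016 rad; φ = atan2(cos β − cos α, d + sin α − sin β) = -0.442645 rad; t = (φ − α + p/2) mod 2π = 1.952072 rad, q = (β − α − t + p) mod 2π = 4.515346 rad → L = 1.58·(1.952072 + 5.216016 + 4.515346) = 1.58·11.683434 = 18.459825 m
Shortest: RLR with L = 11.099465 m ≈ 11.0995 m
Convert RLR to answer units (arcs ×180/π): t = 2.031752·180/π = 116.4108°, p = 4.138190·180/π = 237.1008°, q = 0.855036·180/π = 48.9900°, L = 11.0995 m.

RLR: t = 116.4108°, p = 237.1008°, q = 48.9900°, L = 11.0995 m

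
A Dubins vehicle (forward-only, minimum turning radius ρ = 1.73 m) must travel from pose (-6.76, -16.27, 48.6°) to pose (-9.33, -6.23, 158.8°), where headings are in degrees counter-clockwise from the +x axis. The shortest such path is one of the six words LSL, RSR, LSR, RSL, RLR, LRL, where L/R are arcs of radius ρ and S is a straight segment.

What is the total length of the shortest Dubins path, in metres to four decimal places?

10.8536 m

Let ψ = atan2(Δy, Δx) = atan2(10.04, -2.57) = 104.3581° be the start→goal bearing.
Normalize: d = |goal − start| / ρ = 10.363711/1.73 = 5.990584, α = (θ_start − ψ) mod 360° = 304.2419° = 5.310024 rad, β = (θ_goal − ψ) mod 360° = 54.4419° = 0.950191 rad.
Common terms: sin α = -0.826669, cos α = 0.562689, sin β = 0.813527, cos β = 0.581528, cos(α−β) = -0.345298, d² = 35.887099. Work in radians in the unit-radius frame; every candidate has L = ρ·(t + p + q).
LSL: p² = 2 + d² − 2cos(α−β) + 2d(sin α − sin β) = 18.926236; p = √p² = 4.350429; φ = atan2(cos β − cos α, d + sin α − sin β) = 0.004330 rad; t = (φ − α) mod 2π = 0.977492 rad, q = (β − φ) mod 2π = 0.945861 rad → L = 1.73·(0.977492 + 4.350429 + 0.945861) = 1.73·6.273782 = 10.853643 m
RSR: p² = 2 + d² − 2cos(α−β) + 2d(sin β − sin α) = 58.229155; p = √p² = 7.630803; φ = atan2(cos α − cos β, d − sin α + sin β) = -0.002469 rad; t = (α − φ) mod 2π = 5.312493 rad, q = (φ − β) mod 2π = 5.330525 rad → L = 1.73·(5.312493 + 7.630803 + 5.330525) = 1.73·18.273821 = 31.613710 m
LSR: p² = d² − 2 + 2cos(α−β) + 2d(sin α + sin β) = 33.039046; p = √p² = 5.747960; φ = atan2(−cos α − cos β, d + sin α + sin β) − atan2(−2, p) = 0.145713 rad; t = (φ − α) mod 2π = 1.118874 rad, q = (φ − β) mod 2π = 5.478707 rad → L = 1.73·(1.118874 + 5.747960 + 5.478707) = 1.73·12.345541 = 21.357786 m
RSL: p² = d² − 2 + 2cos(α−β) − 2d(sin α + sin β) = 33.353961; p = √p² = 5.775289; φ = atan2(cos α + cos β, d − sin α − sin β) − atan2(2, p) = -0.145052 rad; t = (α − φ) mod 2π = 5.455075 rad, q = (β − φ) mod 2π = 1.095243 rad → L = 1.73·(5.455075 + 5.775289 + 1.095243) = 1.73·12.325607 = 21.323300 m
RLR: c = (6 − d² + 2cos(α−β) + 2d(sin α − sin β))/8 = -6.278644, |c| > 1 → infeasible
LRL: c = (6 − d² + 2cos(α−β) − 2d(sin α − sin β))/8 = -1.365780, |c| > 1 → infeasible
Shortest: LSL with L = 10.853643 m ≈ 10.8536 m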